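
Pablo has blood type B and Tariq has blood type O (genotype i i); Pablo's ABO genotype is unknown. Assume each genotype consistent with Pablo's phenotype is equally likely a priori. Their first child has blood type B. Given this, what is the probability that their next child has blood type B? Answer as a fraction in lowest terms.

5/6

Possible genotypes: Pablo ∈ {I^B I^B, I^B i}; Tariq ∈ {i i}.
Weight each parental genotype pair by prior × P(type-B child):
  I^B I^B × i i: posterior weight 2/3; P(next child type B) = 1.
  I^B i × i i: posterior weight 1/3; P(next child type B) = 1/2.
Weighted sum = 5/6.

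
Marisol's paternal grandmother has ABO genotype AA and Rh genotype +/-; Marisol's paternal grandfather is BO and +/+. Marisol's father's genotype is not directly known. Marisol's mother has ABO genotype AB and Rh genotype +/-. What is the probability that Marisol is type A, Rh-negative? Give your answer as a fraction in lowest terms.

Marisol's father's ABO genotype from AA × BO: 1/2 AB, 1/2 AO.
Crossing each possibility with the mother AB and summing P(type A): 1/2·1/4 + 1/2·1/2 = 3/8.
Similarly for Rh via the father's Rh distribution: P(Rh-) = 1/8.
Independent loci: 3/8 × 1/8 = 3/64.

3/64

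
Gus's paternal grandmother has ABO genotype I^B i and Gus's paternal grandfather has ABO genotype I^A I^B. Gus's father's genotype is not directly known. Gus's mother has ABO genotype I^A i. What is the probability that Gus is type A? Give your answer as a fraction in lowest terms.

Gus's father's ABO genotype from I^B i × I^A I^B: 1/4 I^A I^B, 1/4 I^A i, 1/4 I^B I^B, 1/4 I^B i.
Crossing each possibility with the mother I^A i and summing P(type A): 1/4·1/2 + 1/4·3/4 + 1/4·0 + 1/4·1/4 = 3/8.

3/8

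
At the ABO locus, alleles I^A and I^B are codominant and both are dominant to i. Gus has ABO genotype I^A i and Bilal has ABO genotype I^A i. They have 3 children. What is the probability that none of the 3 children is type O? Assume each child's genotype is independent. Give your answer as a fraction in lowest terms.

27/64

ABO cross I^A i × I^A i → 1/4 O, 3/4 A.
So P(type O) = 1/4 per child.
P(not type O) = 3/4 for one child; (3/4)^3 = 27/64.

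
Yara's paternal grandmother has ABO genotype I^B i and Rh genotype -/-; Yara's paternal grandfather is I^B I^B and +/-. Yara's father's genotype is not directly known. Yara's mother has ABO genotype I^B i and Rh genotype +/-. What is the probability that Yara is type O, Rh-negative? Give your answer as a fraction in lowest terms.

Yara's father's ABO genotype from I^B i × I^B I^B: 1/2 I^B I^B, 1/2 I^B i.
Crossing each possibility with the mother I^B i and summing P(type O): 1/2·0 + 1/2·1/4 = 1/8.
Similarly for Rh via the father's Rh distribution: P(Rh-) = 3/8.
Independent loci: 1/8 × 3/8 = 3/64.

3/64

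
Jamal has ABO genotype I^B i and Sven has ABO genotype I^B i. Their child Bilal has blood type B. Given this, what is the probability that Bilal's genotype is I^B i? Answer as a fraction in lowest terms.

Cross I^B i × I^B i → 1/4 I^B I^B, 1/2 I^B i, 1/4 i i.
Type-B genotypes among offspring: I^B I^B (1/4), I^B i (1/2); total 3/4.
P(I^B i | type B) = (1/2) / (3/4) = 2/3.

2/3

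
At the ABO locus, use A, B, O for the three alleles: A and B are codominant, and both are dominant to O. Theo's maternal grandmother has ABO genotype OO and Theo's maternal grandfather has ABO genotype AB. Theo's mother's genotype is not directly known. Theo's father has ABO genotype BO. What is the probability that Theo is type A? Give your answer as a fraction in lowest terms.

1/8

Theo's mother's ABO genotype from OO × AB: 1/2 AO, 1/2 BO.
Crossing each possibility with the father BO and summing P(type A): 1/2·1/4 + 1/2·0 = 1/8.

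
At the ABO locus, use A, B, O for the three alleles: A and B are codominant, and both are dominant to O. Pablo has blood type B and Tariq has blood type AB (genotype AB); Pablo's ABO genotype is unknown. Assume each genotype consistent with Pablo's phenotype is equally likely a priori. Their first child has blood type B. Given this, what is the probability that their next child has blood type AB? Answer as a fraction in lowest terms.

3/8

Possible genotypes: Pablo ∈ {BB, BO}; Tariq ∈ {AB}.
Weight each parental genotype pair by prior × P(type-B child):
  BB × AB: posterior weight 1/2; P(next child type AB) = 1/2.
  BO × AB: posterior weight 1/2; P(next child type AB) = 1/4.
Weighted sum = 3/8.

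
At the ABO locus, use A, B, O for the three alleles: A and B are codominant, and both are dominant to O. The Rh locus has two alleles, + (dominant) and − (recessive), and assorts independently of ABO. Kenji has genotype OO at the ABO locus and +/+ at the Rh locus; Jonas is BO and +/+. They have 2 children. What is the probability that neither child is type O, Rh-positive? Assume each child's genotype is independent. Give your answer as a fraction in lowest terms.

1/4

ABO cross OO × BO → 1/2 O, 1/2 B.
Rh cross +/+ × +/+ → 1 Rh+; so P(type O, Rh-positive) = 1/2 × 1 = 1/2 per child.
P(not type O, Rh-positive) = 1/2 for one child; (1/2)^2 = 1/4.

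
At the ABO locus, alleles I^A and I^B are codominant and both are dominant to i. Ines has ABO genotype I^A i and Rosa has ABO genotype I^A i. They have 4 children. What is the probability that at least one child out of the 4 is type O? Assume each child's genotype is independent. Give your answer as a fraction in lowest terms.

175/256

ABO cross I^A i × I^A i → 1/4 O, 3/4 A.
So P(type O) = 1/4 per child.
P(none) = (3/4)^4 = 81/256; P(at least one) = 1 − 81/256 = 175/256.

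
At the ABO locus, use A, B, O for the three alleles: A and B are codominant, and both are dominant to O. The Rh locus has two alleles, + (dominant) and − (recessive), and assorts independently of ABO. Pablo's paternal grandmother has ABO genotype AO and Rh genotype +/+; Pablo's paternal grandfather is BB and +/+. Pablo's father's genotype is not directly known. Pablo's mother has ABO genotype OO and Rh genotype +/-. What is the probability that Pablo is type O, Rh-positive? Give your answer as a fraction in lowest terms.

Pablo's father's ABO genotype from AO × BB: 1/2 AB, 1/2 BO.
Crossing each possibility with the mother OO and summing P(type O): 1/2·0 + 1/2·1/2 = 1/4.
Similarly for Rh via the father's Rh distribution: P(Rh+) = 1.
Independent loci: 1/4 × 1 = 1/4.

1/4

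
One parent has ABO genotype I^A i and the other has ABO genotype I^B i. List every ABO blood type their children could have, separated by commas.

Gametes from I^A i × I^B i give offspring ABO genotypes I^A I^B, I^A i, I^B i, i i, i.e. phenotypes O, A, B, AB.

O, A, B, AB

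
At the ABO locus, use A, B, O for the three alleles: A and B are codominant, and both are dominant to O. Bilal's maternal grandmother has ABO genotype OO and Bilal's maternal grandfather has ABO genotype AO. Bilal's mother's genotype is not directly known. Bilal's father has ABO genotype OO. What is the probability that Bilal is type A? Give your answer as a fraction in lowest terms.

1/4

Bilal's mother's ABO genotype from OO × AO: 1/2 AO, 1/2 OO.
Crossing each possibility with the father OO and summing P(type A): 1/2·1/2 + 1/2·0 = 1/4.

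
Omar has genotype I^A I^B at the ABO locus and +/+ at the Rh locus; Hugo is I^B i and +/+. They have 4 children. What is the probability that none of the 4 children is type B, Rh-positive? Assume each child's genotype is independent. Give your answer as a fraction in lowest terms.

1/16

ABO cross I^A I^B × I^B i → 1/4 A, 1/2 B, 1/4 AB.
Rh cross +/+ × +/+ → 1 Rh+; so P(type B, Rh-positive) = 1/2 × 1 = 1/2 per child.
P(not type B, Rh-positive) = 1/2 for one child; (1/2)^4 = 1/16.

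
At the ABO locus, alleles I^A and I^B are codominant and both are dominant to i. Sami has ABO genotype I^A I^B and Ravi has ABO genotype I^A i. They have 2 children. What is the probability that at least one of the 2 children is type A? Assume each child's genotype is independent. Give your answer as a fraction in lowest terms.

3/4

ABO cross I^A I^B × I^A i → 1/2 A, 1/4 B, 1/4 AB.
So P(type A) = 1/2 per child.
P(none) = (1/2)^2 = 1/4; P(at least one) = 1 − 1/4 = 3/4.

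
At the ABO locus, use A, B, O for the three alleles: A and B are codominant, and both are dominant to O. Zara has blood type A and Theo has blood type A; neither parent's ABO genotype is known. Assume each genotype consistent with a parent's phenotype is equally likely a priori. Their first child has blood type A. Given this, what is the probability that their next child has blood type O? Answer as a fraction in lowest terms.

Possible genotypes: Zara ∈ {AA, AO}; Theo ∈ {AA, AO}.
Weight each parental genotype pair by prior × P(type-A child):
  AA × AA: posterior weight 4/15; P(next child type O) = 0.
  AA × AO: posterior weight 4/15; P(next child type O) = 0.
  AO × AA: posterior weight 4/15; P(next child type O) = 0.
  AO × AO: posterior weight 1/5; P(next child type O) = 1/4.
Weighted sum = 1/20.

1/20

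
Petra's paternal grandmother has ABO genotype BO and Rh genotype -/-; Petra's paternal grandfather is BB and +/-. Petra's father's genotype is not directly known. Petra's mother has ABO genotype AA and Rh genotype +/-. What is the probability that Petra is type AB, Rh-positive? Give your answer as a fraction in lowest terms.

Petra's father's ABO genotype from BO × BB: 1/2 BB, 1/2 BO.
Crossing each possibility with the mother AA and summing P(type AB): 1/2·1 + 1/2·1/2 = 3/4.
Similarly for Rh via the father's Rh distribution: P(Rh+) = 5/8.
Independent loci: 3/4 × 5/8 = 15/32.

15/32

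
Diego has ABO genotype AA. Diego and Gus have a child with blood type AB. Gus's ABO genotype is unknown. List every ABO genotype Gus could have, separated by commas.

For each candidate genotype of Gus, check whether crossing it with AA can produce every observed child phenotype.
  AA → possible child types {A} ✗
  AB → possible child types {A, AB} ✓
  AO → possible child types {A} ✗
  BB → possible child types {AB} ✓
  BO → possible child types {A, AB} ✓
  OO → possible child types {A} ✗

AB, BB, BO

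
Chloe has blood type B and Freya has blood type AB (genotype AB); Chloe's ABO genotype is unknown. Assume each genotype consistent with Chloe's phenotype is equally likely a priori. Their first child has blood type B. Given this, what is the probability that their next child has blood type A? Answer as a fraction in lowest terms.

1/8

Possible genotypes: Chloe ∈ {BB, BO}; Freya ∈ {AB}.
Weight each parental genotype pair by prior × P(type-B child):
  BB × AB: posterior weight 1/2; P(next child type A) = 0.
  BO × AB: posterior weight 1/2; P(next child type A) = 1/4.
Weighted sum = 1/8.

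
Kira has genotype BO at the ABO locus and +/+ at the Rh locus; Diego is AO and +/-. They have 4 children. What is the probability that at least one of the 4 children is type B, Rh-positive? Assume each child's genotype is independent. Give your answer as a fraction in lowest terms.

175/256

ABO cross BO × AO → 1/4 O, 1/4 A, 1/4 B, 1/4 AB.
Rh cross +/+ × +/- → 1 Rh+; so P(type B, Rh-positive) = 1/4 × 1 = 1/4 per child.
P(none) = (3/4)^4 = 81/256; P(at least one) = 1 − 81/256 = 175/256.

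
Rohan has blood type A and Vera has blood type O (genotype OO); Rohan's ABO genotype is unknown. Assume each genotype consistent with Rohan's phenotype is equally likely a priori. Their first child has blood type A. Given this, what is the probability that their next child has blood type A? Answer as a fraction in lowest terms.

5/6

Possible genotypes: Rohan ∈ {AA, AO}; Vera ∈ {OO}.
Weight each parental genotype pair by prior × P(type-A child):
  AA × OO: posterior weight 2/3; P(next child type A) = 1.
  AO × OO: posterior weight 1/3; P(next child type A) = 1/2.
Weighted sum = 5/6.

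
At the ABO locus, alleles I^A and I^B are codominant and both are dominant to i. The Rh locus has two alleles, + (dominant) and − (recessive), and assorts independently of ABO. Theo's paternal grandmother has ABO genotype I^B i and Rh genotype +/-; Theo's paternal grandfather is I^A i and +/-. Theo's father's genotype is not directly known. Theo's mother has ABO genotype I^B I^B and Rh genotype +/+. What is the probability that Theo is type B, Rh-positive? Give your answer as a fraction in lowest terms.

3/4

Theo's father's ABO genotype from I^B i × I^A i: 1/4 I^A I^B, 1/4 I^A i, 1/4 I^B i, 1/4 i i.
Crossing each possibility with the mother I^B I^B and summing P(type B): 1/4·1/2 + 1/4·1/2 + 1/4·1 + 1/4·1 = 3/4.
Similarly for Rh via the father's Rh distribution: P(Rh+) = 1.
Independent loci: 3/4 × 1 = 3/4.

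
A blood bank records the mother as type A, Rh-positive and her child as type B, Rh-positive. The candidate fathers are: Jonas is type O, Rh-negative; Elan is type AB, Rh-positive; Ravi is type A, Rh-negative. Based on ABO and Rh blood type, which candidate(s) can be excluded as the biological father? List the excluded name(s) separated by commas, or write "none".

Jonas, Ravi

A candidate is excluded only if no genotype consistent with his phenotype could produce a type B, Rh-positive child with a type A, Rh-positive mother.
Jonas (type O, Rh-): no genotype consistent with that phenotype can produce a type-B Rh+ child with a type-A mother.
Ravi (type A, Rh-): no genotype consistent with that phenotype can produce a type-B Rh+ child with a type-A mother.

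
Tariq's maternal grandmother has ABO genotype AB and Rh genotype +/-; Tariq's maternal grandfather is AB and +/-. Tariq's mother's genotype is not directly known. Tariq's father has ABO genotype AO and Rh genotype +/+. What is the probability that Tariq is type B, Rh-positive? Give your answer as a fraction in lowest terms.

1/4

Tariq's mother's ABO genotype from AB × AB: 1/4 AA, 1/2 AB, 1/4 BB.
Crossing each possibility with the father AO and summing P(type B): 1/4·0 + 1/2·1/4 + 1/4·1/2 = 1/4.
Similarly for Rh via the mother's Rh distribution: P(Rh+) = 1.
Independent loci: 1/4 × 1 = 1/4.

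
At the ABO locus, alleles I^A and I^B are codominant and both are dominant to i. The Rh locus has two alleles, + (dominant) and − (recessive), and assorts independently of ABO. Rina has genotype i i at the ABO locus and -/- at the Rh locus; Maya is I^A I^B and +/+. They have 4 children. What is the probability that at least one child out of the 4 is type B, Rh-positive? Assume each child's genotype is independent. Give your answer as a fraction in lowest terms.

15/16

ABO cross i i × I^A I^B → 1/2 A, 1/2 B.
Rh cross -/- × +/+ → 1 Rh+; so P(type B, Rh-positive) = 1/2 × 1 = 1/2 per child.
P(none) = (1/2)^4 = 1/16; P(at least one) = 1 − 1/16 = 15/16.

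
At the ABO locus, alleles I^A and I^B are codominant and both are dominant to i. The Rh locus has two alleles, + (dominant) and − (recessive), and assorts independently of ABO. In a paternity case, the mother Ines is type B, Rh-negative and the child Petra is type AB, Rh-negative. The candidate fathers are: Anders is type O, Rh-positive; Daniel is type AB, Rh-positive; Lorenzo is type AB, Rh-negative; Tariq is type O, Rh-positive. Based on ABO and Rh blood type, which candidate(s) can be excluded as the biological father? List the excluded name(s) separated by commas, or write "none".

A candidate is excluded only if no genotype consistent with his phenotype could produce a type AB, Rh-negative child with a type B, Rh-negative mother.
Anders (type O, Rh+): no genotype consistent with that phenotype can produce a type-AB Rh- child with a type-B mother.
Tariq (type O, Rh+): no genotype consistent with that phenotype can produce a type-AB Rh- child with a type-B mother.

Anders, Tariq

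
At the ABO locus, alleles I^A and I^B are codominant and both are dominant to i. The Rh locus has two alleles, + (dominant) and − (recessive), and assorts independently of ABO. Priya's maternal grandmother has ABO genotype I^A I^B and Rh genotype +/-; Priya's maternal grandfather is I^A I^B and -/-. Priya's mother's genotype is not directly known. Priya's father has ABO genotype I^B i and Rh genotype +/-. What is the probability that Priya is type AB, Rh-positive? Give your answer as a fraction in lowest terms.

5/32

Priya's mother's ABO genotype from I^A I^B × I^A I^B: 1/4 I^A I^A, 1/2 I^A I^B, 1/4 I^B I^B.
Crossing each possibility with the father I^B i and summing P(type AB): 1/4·1/2 + 1/2·1/4 + 1/4·0 = 1/4.
Similarly for Rh via the mother's Rh distribution: P(Rh+) = 5/8.
Independent loci: 1/4 × 5/8 = 5/32.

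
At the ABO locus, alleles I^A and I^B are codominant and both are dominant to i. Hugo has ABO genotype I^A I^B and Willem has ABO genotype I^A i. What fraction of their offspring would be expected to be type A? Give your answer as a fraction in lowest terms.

ABO cross I^A I^B × I^A i → offspring phenotypes: 1/2 A, 1/4 B, 1/4 AB.
So P(type A) = 1/2.

1/2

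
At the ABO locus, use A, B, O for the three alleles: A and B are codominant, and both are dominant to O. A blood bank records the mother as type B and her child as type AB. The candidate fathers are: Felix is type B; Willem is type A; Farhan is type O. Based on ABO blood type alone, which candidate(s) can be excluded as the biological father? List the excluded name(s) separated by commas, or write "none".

Felix, Farhan

A candidate is excluded only if no genotype consistent with his phenotype could produce a type AB child with a type B mother.
Felix (type B): no genotype consistent with that phenotype can produce a type-AB child with a type-B mother.
Farhan (type O): no genotype consistent with that phenotype can produce a type-AB child with a type-B mother.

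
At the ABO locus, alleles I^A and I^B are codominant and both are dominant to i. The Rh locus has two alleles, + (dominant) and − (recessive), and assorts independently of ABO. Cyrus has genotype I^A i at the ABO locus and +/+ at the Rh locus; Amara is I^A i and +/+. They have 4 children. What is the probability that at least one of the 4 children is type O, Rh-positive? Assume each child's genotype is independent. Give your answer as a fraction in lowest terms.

175/256

ABO cross I^A i × I^A i → 1/4 O, 3/4 A.
Rh cross +/+ × +/+ → 1 Rh+; so P(type O, Rh-positive) = 1/4 × 1 = 1/4 per child.
P(none) = (3/4)^4 = 81/256; P(at least one) = 1 − 81/256 = 175/256.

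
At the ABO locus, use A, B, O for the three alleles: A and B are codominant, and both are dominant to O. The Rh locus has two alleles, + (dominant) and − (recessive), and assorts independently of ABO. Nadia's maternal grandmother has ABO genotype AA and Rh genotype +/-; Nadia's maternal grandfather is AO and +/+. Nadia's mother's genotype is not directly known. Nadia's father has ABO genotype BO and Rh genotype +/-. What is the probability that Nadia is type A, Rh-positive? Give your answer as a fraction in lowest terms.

21/64

Nadia's mother's ABO genotype from AA × AO: 1/2 AA, 1/2 AO.
Crossing each possibility with the father BO and summing P(type A): 1/2·1/2 + 1/2·1/4 = 3/8.
Similarly for Rh via the mother's Rh distribution: P(Rh+) = 7/8.
Independent loci: 3/8 × 7/8 = 21/64.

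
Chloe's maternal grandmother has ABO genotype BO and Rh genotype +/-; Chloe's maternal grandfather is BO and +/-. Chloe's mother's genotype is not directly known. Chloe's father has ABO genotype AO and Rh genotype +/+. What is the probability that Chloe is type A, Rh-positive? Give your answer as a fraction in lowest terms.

1/4

Chloe's mother's ABO genotype from BO × BO: 1/4 BB, 1/2 BO, 1/4 OO.
Crossing each possibility with the father AO and summing P(type A): 1/4·0 + 1/2·1/4 + 1/4·1/2 = 1/4.
Similarly for Rh via the mother's Rh distribution: P(Rh+) = 1.
Independent loci: 1/4 × 1 = 1/4.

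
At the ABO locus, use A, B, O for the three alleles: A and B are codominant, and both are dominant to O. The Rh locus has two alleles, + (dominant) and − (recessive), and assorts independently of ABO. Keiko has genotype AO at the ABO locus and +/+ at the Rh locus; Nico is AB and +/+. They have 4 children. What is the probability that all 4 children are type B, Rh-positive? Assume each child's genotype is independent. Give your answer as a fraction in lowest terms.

ABO cross AO × AB → 1/2 A, 1/4 B, 1/4 AB.
Rh cross +/+ × +/+ → 1 Rh+; so P(type B, Rh-positive) = 1/4 × 1 = 1/4 per child.
All 4 independent: (1/4)^4 = 1/256.

1/256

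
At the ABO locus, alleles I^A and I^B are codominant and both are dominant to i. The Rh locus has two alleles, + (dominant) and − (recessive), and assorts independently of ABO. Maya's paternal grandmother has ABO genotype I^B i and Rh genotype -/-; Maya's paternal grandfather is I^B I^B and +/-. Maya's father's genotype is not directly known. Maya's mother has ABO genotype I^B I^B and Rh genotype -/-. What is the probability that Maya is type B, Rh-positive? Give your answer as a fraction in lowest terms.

1/4

Maya's father's ABO genotype from I^B i × I^B I^B: 1/2 I^B I^B, 1/2 I^B i.
Crossing each possibility with the mother I^B I^B and summing P(type B): 1/2·1 + 1/2·1 = 1.
Similarly for Rh via the father's Rh distribution: P(Rh+) = 1/4.
Independent loci: 1 × 1/4 = 1/4.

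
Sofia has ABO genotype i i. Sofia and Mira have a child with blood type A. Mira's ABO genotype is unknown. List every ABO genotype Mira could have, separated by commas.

I^A I^A, I^A I^B, I^A i

For each candidate genotype of Mira, check whether crossing it with i i can produce every observed child phenotype.
  I^A I^A → possible child types {A} ✓
  I^A I^B → possible child types {A, B} ✓
  I^A i → possible child types {O, A} ✓
  I^B I^B → possible child types {B} ✗
  I^B i → possible child types {O, B} ✗
  i i → possible child types {O} ✗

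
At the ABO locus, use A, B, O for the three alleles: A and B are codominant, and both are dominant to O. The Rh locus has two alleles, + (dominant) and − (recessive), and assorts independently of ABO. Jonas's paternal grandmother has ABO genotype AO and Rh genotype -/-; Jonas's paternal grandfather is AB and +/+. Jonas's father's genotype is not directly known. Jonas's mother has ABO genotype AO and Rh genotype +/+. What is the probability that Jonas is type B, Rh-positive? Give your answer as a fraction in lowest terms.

Jonas's father's ABO genotype from AO × AB: 1/4 AA, 1/4 AB, 1/4 AO, 1/4 BO.
Crossing each possibility with the mother AO and summing P(type B): 1/4·0 + 1/4·1/4 + 1/4·0 + 1/4·1/4 = 1/8.
Similarly for Rh via the father's Rh distribution: P(Rh+) = 1.
Independent loci: 1/8 × 1 = 1/8.

1/8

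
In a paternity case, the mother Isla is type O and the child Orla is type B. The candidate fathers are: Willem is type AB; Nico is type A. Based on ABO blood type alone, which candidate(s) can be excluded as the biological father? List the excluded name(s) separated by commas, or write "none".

A candidate is excluded only if no genotype consistent with his phenotype could produce a type B child with a type O mother.
Nico (type A): no genotype consistent with that phenotype can produce a type-B child with a type-O mother.

Nico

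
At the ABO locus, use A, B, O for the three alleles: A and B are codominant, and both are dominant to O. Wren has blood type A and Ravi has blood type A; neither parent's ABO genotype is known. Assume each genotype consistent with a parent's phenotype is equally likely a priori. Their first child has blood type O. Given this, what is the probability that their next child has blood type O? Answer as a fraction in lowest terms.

Possible genotypes: Wren ∈ {AA, AO}; Ravi ∈ {AA, AO}.
Weight each parental genotype pair by prior × P(type-O child):
  AO × AO: posterior weight 1; P(next child type O) = 1/4.
Weighted sum = 1/4.

1/4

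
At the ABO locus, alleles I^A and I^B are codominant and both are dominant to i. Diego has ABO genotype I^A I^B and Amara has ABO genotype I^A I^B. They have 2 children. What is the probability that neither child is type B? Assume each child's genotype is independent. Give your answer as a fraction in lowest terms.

9/16

ABO cross I^A I^B × I^A I^B → 1/4 A, 1/4 B, 1/2 AB.
So P(type B) = 1/4 per child.
P(not type B) = 3/4 for one child; (3/4)^2 = 9/16.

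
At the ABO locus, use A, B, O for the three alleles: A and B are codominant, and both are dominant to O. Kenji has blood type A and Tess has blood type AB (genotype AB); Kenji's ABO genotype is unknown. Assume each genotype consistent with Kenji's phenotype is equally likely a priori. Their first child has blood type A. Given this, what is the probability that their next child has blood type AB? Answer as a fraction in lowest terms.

Possible genotypes: Kenji ∈ {AA, AO}; Tess ∈ {AB}.
Weight each parental genotype pair by prior × P(type-A child):
  AA × AB: posterior weight 1/2; P(next child type AB) = 1/2.
  AO × AB: posterior weight 1/2; P(next child type AB) = 1/4.
Weighted sum = 3/8.

3/8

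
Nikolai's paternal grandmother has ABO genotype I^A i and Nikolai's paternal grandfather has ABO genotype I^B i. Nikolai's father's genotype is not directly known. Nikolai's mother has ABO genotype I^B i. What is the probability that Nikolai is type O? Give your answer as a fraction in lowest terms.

Nikolai's father's ABO genotype from I^A i × I^B i: 1/4 I^A I^B, 1/4 I^A i, 1/4 I^B i, 1/4 i i.
Crossing each possibility with the mother I^B i and summing P(type O): 1/4·0 + 1/4·1/4 + 1/4·1/4 + 1/4·1/2 = 1/4.

1/4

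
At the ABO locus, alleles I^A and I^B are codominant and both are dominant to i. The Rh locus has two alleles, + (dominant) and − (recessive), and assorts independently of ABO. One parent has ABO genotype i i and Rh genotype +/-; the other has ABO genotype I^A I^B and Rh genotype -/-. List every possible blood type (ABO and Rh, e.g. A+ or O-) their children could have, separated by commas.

Gametes from i i × I^A I^B give offspring ABO genotypes I^A i, I^B i, i.e. phenotypes A, B.
Rh cross +/- × -/- → phenotypes Rh+, Rh-.
Combining independently: A+, A-, B+, B-.

A+, A-, B+, B-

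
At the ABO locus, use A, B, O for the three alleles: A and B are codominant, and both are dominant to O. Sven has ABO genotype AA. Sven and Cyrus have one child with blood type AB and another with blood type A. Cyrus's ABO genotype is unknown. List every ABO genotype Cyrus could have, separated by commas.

For each candidate genotype of Cyrus, check whether crossing it with AA can produce every observed child phenotype.
  AA → possible child types {A} ✗
  AB → possible child types {A, AB} ✓
  AO → possible child types {A} ✗
  BB → possible child types {AB} ✗
  BO → possible child types {A, AB} ✓
  OO → possible child types {A} ✗

AB, BO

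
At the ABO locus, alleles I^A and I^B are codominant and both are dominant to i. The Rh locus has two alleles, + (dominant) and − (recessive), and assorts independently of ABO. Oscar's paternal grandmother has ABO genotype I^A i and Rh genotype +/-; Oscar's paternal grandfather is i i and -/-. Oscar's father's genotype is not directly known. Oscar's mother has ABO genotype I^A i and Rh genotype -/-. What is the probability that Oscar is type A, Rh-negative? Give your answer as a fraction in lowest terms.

Oscar's father's ABO genotype from I^A i × i i: 1/2 I^A i, 1/2 i i.
Crossing each possibility with the mother I^A i and summing P(type A): 1/2·3/4 + 1/2·1/2 = 5/8.
Similarly for Rh via the father's Rh distribution: P(Rh-) = 3/4.
Independent loci: 5/8 × 3/4 = 15/32.

15/32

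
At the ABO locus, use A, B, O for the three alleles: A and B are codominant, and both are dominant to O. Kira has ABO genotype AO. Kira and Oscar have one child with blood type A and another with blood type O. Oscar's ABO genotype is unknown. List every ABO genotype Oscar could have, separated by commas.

For each candidate genotype of Oscar, check whether crossing it with AO can produce every observed child phenotype.
  AA → possible child types {A} ✗
  AB → possible child types {A, B, AB} ✗
  AO → possible child types {O, A} ✓
  BB → possible child types {B, AB} ✗
  BO → possible child types {O, A, B, AB} ✓
  OO → possible child types {O, A} ✓

AO, BO, OO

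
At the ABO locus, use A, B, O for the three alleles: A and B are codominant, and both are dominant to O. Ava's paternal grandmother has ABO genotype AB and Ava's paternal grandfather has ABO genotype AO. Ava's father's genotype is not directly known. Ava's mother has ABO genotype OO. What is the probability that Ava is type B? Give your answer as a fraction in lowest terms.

Ava's father's ABO genotype from AB × AO: 1/4 AA, 1/4 AB, 1/4 AO, 1/4 BO.
Crossing each possibility with the mother OO and summing P(type B): 1/4·0 + 1/4·1/2 + 1/4·0 + 1/4·1/2 = 1/4.

1/4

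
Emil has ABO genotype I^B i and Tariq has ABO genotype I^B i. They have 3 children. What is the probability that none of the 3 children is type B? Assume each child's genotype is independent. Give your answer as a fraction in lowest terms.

ABO cross I^B i × I^B i → 1/4 O, 3/4 B.
So P(type B) = 3/4 per child.
P(not type B) = 1/4 for one child; (1/4)^3 = 1/64.

1/64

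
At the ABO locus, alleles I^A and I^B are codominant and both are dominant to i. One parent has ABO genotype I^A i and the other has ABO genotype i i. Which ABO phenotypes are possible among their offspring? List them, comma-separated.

Gametes from I^A i × i i give offspring ABO genotypes I^A i, i i, i.e. phenotypes O, A.

O, A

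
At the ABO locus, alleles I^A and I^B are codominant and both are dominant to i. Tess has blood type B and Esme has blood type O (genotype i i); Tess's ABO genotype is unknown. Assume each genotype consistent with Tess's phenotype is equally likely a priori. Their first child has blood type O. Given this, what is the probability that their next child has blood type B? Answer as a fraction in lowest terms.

1/2

Possible genotypes: Tess ∈ {I^B I^B, I^B i}; Esme ∈ {i i}.
Weight each parental genotype pair by prior × P(type-O child):
  I^B i × i i: posterior weight 1; P(next child type B) = 1/2.
Weighted sum = 1/2.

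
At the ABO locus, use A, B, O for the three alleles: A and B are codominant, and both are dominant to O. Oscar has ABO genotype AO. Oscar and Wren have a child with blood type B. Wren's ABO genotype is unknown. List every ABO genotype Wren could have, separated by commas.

AB, BB, BO

For each candidate genotype of Wren, check whether crossing it with AO can produce every observed child phenotype.
  AA → possible child types {A} ✗
  AB → possible child types {A, B, AB} ✓
  AO → possible child types {O, A} ✗
  BB → possible child types {B, AB} ✓
  BO → possible child types {O, A, B, AB} ✓
  OO → possible child types {O, A} ✗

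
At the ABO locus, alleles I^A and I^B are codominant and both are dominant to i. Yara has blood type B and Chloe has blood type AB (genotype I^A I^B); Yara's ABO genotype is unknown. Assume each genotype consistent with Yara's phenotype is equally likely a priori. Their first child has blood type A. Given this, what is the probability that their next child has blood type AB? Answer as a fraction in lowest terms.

Possible genotypes: Yara ∈ {I^B I^B, I^B i}; Chloe ∈ {I^A I^B}.
Weight each parental genotype pair by prior × P(type-A child):
  I^B i × I^A I^B: posterior weight 1; P(next child type AB) = 1/4.
Weighted sum = 1/4.

1/4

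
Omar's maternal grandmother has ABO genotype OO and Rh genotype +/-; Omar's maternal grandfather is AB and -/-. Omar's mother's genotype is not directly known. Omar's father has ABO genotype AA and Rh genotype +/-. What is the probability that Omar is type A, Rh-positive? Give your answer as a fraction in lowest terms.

Omar's mother's ABO genotype from OO × AB: 1/2 AO, 1/2 BO.
Crossing each possibility with the father AA and summing P(type A): 1/2·1 + 1/2·1/2 = 3/4.
Similarly for Rh via the mother's Rh distribution: P(Rh+) = 5/8.
Independent loci: 3/4 × 5/8 = 15/32.

15/32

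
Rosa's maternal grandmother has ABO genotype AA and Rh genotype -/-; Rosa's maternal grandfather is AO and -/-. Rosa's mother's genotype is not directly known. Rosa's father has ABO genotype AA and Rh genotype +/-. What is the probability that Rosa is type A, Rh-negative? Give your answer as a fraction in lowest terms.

1/2

Rosa's mother's ABO genotype from AA × AO: 1/2 AA, 1/2 AO.
Crossing each possibility with the father AA and summing P(type A): 1/2·1 + 1/2·1 = 1.
Similarly for Rh via the mother's Rh distribution: P(Rh-) = 1/2.
Independent loci: 1 × 1/2 = 1/2.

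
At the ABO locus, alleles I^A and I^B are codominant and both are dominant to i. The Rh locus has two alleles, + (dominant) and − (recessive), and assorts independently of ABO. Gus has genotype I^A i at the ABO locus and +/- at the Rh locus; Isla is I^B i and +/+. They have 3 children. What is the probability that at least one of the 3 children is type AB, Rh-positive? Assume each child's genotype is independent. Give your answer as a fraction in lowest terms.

37/64

ABO cross I^A i × I^B i → 1/4 O, 1/4 A, 1/4 B, 1/4 AB.
Rh cross +/- × +/+ → 1 Rh+; so P(type AB, Rh-positive) = 1/4 × 1 = 1/4 per child.
P(none) = (3/4)^3 = 27/64; P(at least one) = 1 − 27/64 = 37/64.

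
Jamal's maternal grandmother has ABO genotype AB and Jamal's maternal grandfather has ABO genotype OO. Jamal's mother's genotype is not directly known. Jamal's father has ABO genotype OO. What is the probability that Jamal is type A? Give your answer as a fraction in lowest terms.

1/4

Jamal's mother's ABO genotype from AB × OO: 1/2 AO, 1/2 BO.
Crossing each possibility with the father OO and summing P(type A): 1/2·1/2 + 1/2·0 = 1/4.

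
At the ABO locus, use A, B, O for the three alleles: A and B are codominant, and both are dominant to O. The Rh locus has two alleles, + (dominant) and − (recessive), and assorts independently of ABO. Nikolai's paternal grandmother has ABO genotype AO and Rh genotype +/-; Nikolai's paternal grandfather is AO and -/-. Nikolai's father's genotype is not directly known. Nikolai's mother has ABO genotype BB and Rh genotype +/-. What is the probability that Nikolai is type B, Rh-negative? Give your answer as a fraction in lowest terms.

3/16

Nikolai's father's ABO genotype from AO × AO: 1/4 AA, 1/2 AO, 1/4 OO.
Crossing each possibility with the mother BB and summing P(type B): 1/4·0 + 1/2·1/2 + 1/4·1 = 1/2.
Similarly for Rh via the father's Rh distribution: P(Rh-) = 3/8.
Independent loci: 1/2 × 3/8 = 3/16.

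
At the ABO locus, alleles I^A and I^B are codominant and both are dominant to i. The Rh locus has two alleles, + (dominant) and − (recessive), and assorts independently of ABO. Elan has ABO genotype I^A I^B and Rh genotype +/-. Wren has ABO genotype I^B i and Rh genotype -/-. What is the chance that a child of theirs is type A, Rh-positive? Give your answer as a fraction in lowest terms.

ABO cross I^A I^B × I^B i → offspring phenotypes: 1/4 A, 1/2 B, 1/4 AB.
Rh cross +/- × -/- → 1/2 Rh+, 1/2 Rh-.
Independent loci: P(type A, Rh-positive) = 1/4 × 1/2 = 1/8.

1/8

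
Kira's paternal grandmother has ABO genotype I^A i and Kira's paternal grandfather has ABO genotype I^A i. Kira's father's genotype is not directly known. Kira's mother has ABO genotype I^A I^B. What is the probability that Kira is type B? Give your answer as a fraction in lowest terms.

Kira's father's ABO genotype from I^A i × I^A i: 1/4 I^A I^A, 1/2 I^A i, 1/4 i i.
Crossing each possibility with the mother I^A I^B and summing P(type B): 1/4·0 + 1/2·1/4 + 1/4·1/2 = 1/4.

1/4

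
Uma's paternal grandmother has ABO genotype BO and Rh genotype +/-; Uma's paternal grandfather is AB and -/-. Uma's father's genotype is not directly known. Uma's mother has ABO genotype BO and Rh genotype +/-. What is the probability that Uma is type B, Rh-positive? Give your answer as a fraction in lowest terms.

Uma's father's ABO genotype from BO × AB: 1/4 AB, 1/4 AO, 1/4 BB, 1/4 BO.
Crossing each possibility with the mother BO and summing P(type B): 1/4·1/2 + 1/4·1/4 + 1/4·1 + 1/4·3/4 = 5/8.
Similarly for Rh via the father's Rh distribution: P(Rh+) = 5/8.
Independent loci: 5/8 × 5/8 = 25/64.

25/64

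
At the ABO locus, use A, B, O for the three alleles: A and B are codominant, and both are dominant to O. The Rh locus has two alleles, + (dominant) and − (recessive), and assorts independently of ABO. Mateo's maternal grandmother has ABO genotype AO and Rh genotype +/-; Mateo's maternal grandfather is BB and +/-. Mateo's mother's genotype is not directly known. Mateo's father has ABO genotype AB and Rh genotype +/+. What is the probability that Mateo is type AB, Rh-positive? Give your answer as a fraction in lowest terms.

Mateo's mother's ABO genotype from AO × BB: 1/2 AB, 1/2 BO.
Crossing each possibility with the father AB and summing P(type AB): 1/2·1/2 + 1/2·1/4 = 3/8.
Similarly for Rh via the mother's Rh distribution: P(Rh+) = 1.
Independent loci: 3/8 × 1 = 3/8.

3/8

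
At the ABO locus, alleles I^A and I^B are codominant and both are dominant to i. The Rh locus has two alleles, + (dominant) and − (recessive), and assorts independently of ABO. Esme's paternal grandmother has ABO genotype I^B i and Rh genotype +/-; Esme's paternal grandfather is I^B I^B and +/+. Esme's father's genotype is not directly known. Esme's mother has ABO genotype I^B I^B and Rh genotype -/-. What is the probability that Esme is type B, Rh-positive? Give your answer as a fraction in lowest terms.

Esme's father's ABO genotype from I^B i × I^B I^B: 1/2 I^B I^B, 1/2 I^B i.
Crossing each possibility with the mother I^B I^B and summing P(type B): 1/2·1 + 1/2·1 = 1.
Similarly for Rh via the father's Rh distribution: P(Rh+) = 3/4.
Independent loci: 1 × 3/4 = 3/4.

3/4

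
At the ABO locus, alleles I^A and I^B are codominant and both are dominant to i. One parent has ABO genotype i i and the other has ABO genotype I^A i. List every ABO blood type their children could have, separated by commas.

Gametes from i i × I^A i give offspring ABO genotypes I^A i, i i, i.e. phenotypes O, A.

O, A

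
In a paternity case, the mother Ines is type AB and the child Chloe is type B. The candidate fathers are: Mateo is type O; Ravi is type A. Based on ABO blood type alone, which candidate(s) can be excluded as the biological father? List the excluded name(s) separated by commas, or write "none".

none

A candidate is excluded only if no genotype consistent with his phenotype could produce a type B child with a type AB mother.
Every candidate has at least one consistent genotype combination, so none can be excluded.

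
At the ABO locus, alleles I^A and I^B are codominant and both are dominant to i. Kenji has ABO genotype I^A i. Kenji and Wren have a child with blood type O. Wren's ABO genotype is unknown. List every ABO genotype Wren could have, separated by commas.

I^A i, I^B i, i i

For each candidate genotype of Wren, check whether crossing it with I^A i can produce every observed child phenotype.
  I^A I^A → possible child types {A} ✗
  I^A I^B → possible child types {A, B, AB} ✗
  I^A i → possible child types {O, A} ✓
  I^B I^B → possible child types {B, AB} ✗
  I^B i → possible child types {O, A, B, AB} ✓
  i i → possible child types {O, A} ✓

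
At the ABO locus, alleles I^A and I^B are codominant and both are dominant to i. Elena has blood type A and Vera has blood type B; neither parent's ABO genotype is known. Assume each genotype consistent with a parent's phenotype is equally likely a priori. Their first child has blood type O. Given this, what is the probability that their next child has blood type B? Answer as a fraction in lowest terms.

Possible genotypes: Elena ∈ {I^A I^A, I^A i}; Vera ∈ {I^B I^B, I^B i}.
Weight each parental genotype pair by prior × P(type-O child):
  I^A i × I^B i: posterior weight 1; P(next child type B) = 1/4.
Weighted sum = 1/4.

1/4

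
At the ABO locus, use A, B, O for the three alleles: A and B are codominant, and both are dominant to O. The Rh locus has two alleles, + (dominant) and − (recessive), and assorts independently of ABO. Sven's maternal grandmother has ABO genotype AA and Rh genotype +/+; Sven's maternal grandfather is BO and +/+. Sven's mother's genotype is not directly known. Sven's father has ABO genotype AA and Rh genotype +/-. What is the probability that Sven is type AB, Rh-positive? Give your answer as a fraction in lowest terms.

Sven's mother's ABO genotype from AA × BO: 1/2 AB, 1/2 AO.
Crossing each possibility with the father AA and summing P(type AB): 1/2·1/2 + 1/2·0 = 1/4.
Similarly for Rh via the mother's Rh distribution: P(Rh+) = 1.
Independent loci: 1/4 × 1 = 1/4.

1/4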